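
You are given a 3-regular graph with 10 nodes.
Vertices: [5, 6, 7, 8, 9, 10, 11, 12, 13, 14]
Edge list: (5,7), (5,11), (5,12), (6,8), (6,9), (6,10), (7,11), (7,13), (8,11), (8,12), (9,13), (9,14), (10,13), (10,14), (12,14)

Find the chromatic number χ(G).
χ(G) = 3

Clique number ω(G) = 3 (lower bound: χ ≥ ω).
The clique on [5, 7, 11] has size 3, forcing χ ≥ 3, and the coloring below uses 3 colors, so χ(G) = 3.
A valid 3-coloring: color 1: [6, 11, 13, 14]; color 2: [5, 8, 9, 10]; color 3: [7, 12].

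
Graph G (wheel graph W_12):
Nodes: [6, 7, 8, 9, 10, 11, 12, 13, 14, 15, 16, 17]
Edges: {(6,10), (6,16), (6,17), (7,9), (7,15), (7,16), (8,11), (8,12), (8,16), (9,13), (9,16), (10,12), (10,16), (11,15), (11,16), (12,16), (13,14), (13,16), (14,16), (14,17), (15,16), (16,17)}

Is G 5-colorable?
A valid 5-coloring: color 1: [16]; color 2: [7, 8, 10, 13, 17]; color 3: [6, 9, 12, 14, 15]; color 4: [11].
(χ(G) = 4 ≤ 5.)

Yes, G is 5-colorable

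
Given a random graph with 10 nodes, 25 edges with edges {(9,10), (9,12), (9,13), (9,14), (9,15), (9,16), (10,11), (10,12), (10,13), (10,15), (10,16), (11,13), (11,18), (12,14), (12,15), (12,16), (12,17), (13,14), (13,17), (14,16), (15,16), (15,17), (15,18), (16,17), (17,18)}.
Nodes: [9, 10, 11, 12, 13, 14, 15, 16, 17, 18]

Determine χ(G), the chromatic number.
Clique number ω(G) = 5 (lower bound: χ ≥ ω).
The clique on [9, 10, 12, 15, 16] has size 5, forcing χ ≥ 5, and the coloring below uses 5 colors, so χ(G) = 5.
A valid 5-coloring: color 1: [13, 16, 18]; color 2: [10, 14, 17]; color 3: [11, 15]; color 4: [9]; color 5: [12].

χ(G) = 5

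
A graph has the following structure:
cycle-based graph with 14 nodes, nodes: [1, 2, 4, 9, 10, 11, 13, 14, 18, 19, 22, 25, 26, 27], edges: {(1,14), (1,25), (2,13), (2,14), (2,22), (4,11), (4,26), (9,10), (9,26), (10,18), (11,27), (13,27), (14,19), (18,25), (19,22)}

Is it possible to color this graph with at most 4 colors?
Yes, G is 4-colorable

A valid 4-coloring: color 1: [10, 11, 13, 14, 22, 25, 26]; color 2: [1, 2, 4, 9, 18, 19, 27].
(χ(G) = 2 ≤ 4.)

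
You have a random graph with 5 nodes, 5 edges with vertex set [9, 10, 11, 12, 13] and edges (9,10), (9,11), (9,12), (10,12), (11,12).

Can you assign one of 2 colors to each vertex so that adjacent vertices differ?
No, G is not 2-colorable

The clique on vertices [9, 10, 12] has size 3 > 2, so it alone needs 3 colors.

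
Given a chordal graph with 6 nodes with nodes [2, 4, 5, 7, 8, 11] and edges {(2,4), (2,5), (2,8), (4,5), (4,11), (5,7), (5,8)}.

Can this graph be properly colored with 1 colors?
No, G is not 1-colorable

The clique on vertices [2, 5, 8] has size 3 > 1, so it alone needs 3 colors.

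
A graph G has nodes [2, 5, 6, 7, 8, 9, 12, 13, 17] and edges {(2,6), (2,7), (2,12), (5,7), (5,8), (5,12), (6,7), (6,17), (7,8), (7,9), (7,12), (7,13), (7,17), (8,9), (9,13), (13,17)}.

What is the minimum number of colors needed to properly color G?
χ(G) = 3

Clique number ω(G) = 3 (lower bound: χ ≥ ω).
The clique on [2, 7, 12] has size 3, forcing χ ≥ 3, and the coloring below uses 3 colors, so χ(G) = 3.
A valid 3-coloring: color 1: [7]; color 2: [6, 8, 12, 13]; color 3: [2, 5, 9, 17].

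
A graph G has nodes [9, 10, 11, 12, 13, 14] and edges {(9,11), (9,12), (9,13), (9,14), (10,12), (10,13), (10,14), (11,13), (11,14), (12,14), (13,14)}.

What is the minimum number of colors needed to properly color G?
Clique number ω(G) = 4 (lower bound: χ ≥ ω).
The clique on [9, 11, 13, 14] has size 4, forcing χ ≥ 4, and the coloring below uses 4 colors, so χ(G) = 4.
A valid 4-coloring: color 1: [14]; color 2: [12, 13]; color 3: [9, 10]; color 4: [11].

χ(G) = 4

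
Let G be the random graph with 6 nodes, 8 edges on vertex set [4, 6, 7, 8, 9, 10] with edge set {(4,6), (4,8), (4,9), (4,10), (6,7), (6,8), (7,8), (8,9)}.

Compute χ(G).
χ(G) = 3

Clique number ω(G) = 3 (lower bound: χ ≥ ω).
The clique on [4, 8, 9] has size 3, forcing χ ≥ 3, and the coloring below uses 3 colors, so χ(G) = 3.
A valid 3-coloring: color 1: [8, 10]; color 2: [4, 7]; color 3: [6, 9].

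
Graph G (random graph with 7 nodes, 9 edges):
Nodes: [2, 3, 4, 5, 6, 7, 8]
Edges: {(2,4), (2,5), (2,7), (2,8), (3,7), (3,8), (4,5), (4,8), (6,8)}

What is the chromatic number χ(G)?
Clique number ω(G) = 3 (lower bound: χ ≥ ω).
The clique on [2, 4, 8] has size 3, forcing χ ≥ 3, and the coloring below uses 3 colors, so χ(G) = 3.
A valid 3-coloring: color 1: [2, 3, 6]; color 2: [5, 7, 8]; color 3: [4].

χ(G) = 3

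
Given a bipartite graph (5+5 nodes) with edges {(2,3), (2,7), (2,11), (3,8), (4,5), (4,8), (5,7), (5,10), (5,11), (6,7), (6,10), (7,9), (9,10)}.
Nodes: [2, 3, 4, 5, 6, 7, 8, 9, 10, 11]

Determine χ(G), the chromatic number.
χ(G) = 2

Clique number ω(G) = 2 (lower bound: χ ≥ ω).
The graph is bipartite (no odd cycle), so 2 colors suffice: χ(G) = 2.
A valid 2-coloring: color 1: [3, 4, 7, 10, 11]; color 2: [2, 5, 6, 8, 9].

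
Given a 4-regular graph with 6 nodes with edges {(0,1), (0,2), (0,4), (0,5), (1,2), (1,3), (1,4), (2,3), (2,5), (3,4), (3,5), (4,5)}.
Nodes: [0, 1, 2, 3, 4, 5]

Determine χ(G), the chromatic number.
Clique number ω(G) = 3 (lower bound: χ ≥ ω).
The clique on [0, 1, 2] has size 3, forcing χ ≥ 3, and the coloring below uses 3 colors, so χ(G) = 3.
A valid 3-coloring: color 1: [2, 4]; color 2: [1, 5]; color 3: [0, 3].

χ(G) = 3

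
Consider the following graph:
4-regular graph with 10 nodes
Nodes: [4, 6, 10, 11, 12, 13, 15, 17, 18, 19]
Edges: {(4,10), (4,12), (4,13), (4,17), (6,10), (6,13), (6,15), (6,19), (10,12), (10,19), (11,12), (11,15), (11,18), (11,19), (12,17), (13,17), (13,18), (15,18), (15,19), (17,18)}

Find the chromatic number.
Clique number ω(G) = 3 (lower bound: χ ≥ ω).
Suppose a proper 3-coloring c exists. The clique [4, 10, 12] takes 3 distinct colors; by symmetry let c(4) = 1, c(10) = 2, c(12) = 3.
- Vertex 17: neighbors [4, 12] already have colors [1, 3] ⇒ c(17) = 2.
- Vertex 13: neighbors [4, 17] already have colors [1, 2] ⇒ c(13) = 3.
- Vertex 6: neighbors [10, 13] already have colors [2, 3] ⇒ c(6) = 1.
- Vertex 18: neighbors [17, 13] already have colors [2, 3] ⇒ c(18) = 1.
- Vertex 11: neighbors [18, 12] already have colors [1, 3] ⇒ c(11) = 2.
- Vertex 15: neighbors [6, 11] already have colors [1, 2] ⇒ c(15) = 3.
- Vertex 19: neighbors [6, 10, 15] already have colors [1, 2, 3] — all 3 colors blocked. Contradiction.
The forced assignments end in a contradiction, so G has no proper 3-coloring (χ ≥ 4).
The coloring below uses 4 colors, so χ(G) = 4.
A valid 4-coloring: color 1: [12, 13, 19]; color 2: [4, 6, 18]; color 3: [10, 11, 17]; color 4: [15].

χ(G) = 4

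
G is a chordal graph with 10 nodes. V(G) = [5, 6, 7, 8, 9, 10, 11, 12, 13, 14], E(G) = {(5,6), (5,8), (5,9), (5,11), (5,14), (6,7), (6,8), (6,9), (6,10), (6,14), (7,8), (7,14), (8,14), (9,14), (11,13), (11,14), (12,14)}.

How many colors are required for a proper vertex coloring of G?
Clique number ω(G) = 4 (lower bound: χ ≥ ω).
The clique on [5, 6, 8, 14] has size 4, forcing χ ≥ 4, and the coloring below uses 4 colors, so χ(G) = 4.
A valid 4-coloring: color 1: [10, 13, 14]; color 2: [6, 11, 12]; color 3: [5, 7]; color 4: [8, 9].

χ(G) = 4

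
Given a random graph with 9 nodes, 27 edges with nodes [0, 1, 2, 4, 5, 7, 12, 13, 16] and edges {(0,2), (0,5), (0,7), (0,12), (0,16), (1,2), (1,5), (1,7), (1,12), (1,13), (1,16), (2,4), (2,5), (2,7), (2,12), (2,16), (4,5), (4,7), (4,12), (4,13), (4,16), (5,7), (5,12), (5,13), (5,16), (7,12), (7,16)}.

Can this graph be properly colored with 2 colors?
The clique on vertices [0, 2, 5, 7, 16] has size 5 > 2, so it alone needs 5 colors.

No, G is not 2-colorable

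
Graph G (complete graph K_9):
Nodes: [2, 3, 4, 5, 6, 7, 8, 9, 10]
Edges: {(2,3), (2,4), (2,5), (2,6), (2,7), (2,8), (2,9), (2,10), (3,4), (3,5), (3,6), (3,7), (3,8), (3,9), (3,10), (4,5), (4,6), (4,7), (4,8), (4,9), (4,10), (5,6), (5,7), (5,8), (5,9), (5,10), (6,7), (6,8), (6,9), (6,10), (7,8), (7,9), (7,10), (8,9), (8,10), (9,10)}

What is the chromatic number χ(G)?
χ(G) = 9

Clique number ω(G) = 9 (lower bound: χ ≥ ω).
The clique on [2, 3, 4, 5, 6, 7, 8, 9, 10] has size 9, forcing χ ≥ 9, and the coloring below uses 9 colors, so χ(G) = 9.
A valid 9-coloring: color 1: [8]; color 2: [5]; color 3: [4]; color 4: [7]; color 5: [6]; color 6: [2]; color 7: [3]; color 8: [9]; color 9: [10].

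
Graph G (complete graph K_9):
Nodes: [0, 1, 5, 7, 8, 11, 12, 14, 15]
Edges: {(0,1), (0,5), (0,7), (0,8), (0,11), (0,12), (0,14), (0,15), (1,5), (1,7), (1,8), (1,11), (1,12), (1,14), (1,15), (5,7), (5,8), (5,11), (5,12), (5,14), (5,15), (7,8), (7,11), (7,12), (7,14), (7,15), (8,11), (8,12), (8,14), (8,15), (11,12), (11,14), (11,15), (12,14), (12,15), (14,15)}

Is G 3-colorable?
No, G is not 3-colorable

The clique on vertices [0, 1, 5, 7, 8, 11, 12, 14, 15] has size 9 > 3, so it alone needs 9 colors.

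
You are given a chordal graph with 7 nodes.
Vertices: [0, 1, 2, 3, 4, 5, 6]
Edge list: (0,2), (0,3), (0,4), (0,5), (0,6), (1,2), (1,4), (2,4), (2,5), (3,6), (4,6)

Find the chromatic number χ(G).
Clique number ω(G) = 3 (lower bound: χ ≥ ω).
The clique on [0, 2, 4] has size 3, forcing χ ≥ 3, and the coloring below uses 3 colors, so χ(G) = 3.
A valid 3-coloring: color 1: [0, 1]; color 2: [2, 6]; color 3: [3, 4, 5].

χ(G) = 3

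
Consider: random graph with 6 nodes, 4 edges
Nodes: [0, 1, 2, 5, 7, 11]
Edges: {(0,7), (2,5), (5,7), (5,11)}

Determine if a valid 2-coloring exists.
A valid 2-coloring: color 1: [0, 1, 5]; color 2: [2, 7, 11].
(χ(G) = 2 ≤ 2.)

Yes, G is 2-colorable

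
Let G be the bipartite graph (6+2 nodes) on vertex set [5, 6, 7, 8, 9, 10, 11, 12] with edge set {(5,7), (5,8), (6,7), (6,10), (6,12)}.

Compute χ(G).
Clique number ω(G) = 2 (lower bound: χ ≥ ω).
The graph is bipartite (no odd cycle), so 2 colors suffice: χ(G) = 2.
A valid 2-coloring: color 1: [5, 6, 9, 11]; color 2: [7, 8, 10, 12].

χ(G) = 2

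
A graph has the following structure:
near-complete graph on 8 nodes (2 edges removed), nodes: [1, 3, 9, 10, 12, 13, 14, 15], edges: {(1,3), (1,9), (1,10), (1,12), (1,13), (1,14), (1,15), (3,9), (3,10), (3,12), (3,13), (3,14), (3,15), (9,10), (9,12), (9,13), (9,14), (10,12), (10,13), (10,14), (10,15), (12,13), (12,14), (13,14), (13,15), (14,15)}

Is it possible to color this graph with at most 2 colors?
The clique on vertices [1, 3, 9, 10, 12, 13, 14] has size 7 > 2, so it alone needs 7 colors.

No, G is not 2-colorable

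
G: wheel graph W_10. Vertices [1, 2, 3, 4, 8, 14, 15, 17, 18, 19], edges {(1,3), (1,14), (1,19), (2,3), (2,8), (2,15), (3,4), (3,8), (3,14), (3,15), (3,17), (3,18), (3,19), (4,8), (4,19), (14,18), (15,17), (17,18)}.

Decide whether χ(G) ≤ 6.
Yes, G is 6-colorable

A valid 6-coloring: color 1: [3]; color 2: [8, 15, 18, 19]; color 3: [1, 2, 4, 17]; color 4: [14].
(χ(G) = 4 ≤ 6.)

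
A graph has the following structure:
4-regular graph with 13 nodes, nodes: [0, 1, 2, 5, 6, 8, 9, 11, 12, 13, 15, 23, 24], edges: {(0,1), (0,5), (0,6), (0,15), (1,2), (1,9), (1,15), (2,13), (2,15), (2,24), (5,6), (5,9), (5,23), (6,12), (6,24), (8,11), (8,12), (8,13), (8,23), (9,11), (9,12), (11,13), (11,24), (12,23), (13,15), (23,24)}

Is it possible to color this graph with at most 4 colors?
A valid 4-coloring: color 1: [0, 2, 8, 9]; color 2: [6, 11, 15, 23]; color 3: [1, 5, 12, 13, 24].
(χ(G) = 3 ≤ 4.)

Yes, G is 4-colorable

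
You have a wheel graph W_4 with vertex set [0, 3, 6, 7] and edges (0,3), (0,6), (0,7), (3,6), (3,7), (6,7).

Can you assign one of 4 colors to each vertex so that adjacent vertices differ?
Yes, G is 4-colorable

A valid 4-coloring: color 1: [7]; color 2: [6]; color 3: [3]; color 4: [0].
(χ(G) = 4 ≤ 4.)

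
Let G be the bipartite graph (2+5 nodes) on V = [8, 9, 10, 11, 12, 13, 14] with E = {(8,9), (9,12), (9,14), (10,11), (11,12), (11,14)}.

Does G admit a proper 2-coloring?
A valid 2-coloring: color 1: [9, 11, 13]; color 2: [8, 10, 12, 14].
(χ(G) = 2 ≤ 2.)

Yes, G is 2-colorable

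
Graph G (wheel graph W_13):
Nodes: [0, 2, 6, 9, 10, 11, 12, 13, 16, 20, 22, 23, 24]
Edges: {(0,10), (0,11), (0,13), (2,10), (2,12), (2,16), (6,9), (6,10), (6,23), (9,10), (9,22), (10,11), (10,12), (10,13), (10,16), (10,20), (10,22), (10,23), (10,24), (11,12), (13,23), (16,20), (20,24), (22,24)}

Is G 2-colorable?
The clique on vertices [0, 10, 11] has size 3 > 2, so it alone needs 3 colors.

No, G is not 2-colorable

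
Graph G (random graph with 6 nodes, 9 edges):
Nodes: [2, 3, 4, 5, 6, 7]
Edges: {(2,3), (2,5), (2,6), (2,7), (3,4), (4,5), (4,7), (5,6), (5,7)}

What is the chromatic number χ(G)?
χ(G) = 3

Clique number ω(G) = 3 (lower bound: χ ≥ ω).
The clique on [2, 5, 6] has size 3, forcing χ ≥ 3, and the coloring below uses 3 colors, so χ(G) = 3.
A valid 3-coloring: color 1: [3, 5]; color 2: [2, 4]; color 3: [6, 7].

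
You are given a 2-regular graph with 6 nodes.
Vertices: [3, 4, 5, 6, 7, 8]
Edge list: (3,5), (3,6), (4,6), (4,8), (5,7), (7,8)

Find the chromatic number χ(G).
Clique number ω(G) = 2 (lower bound: χ ≥ ω).
The graph is bipartite (no odd cycle), so 2 colors suffice: χ(G) = 2.
A valid 2-coloring: color 1: [3, 4, 7]; color 2: [5, 6, 8].

χ(G) = 2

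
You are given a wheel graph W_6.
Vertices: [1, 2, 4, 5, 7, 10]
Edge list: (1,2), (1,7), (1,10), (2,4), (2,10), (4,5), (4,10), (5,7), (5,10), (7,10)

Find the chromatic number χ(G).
Clique number ω(G) = 3 (lower bound: χ ≥ ω).
Odd cycle [2, 4, 5, 7, 1] needs 3 colors (χ ≥ 3).
Vertex 10 is adjacent to every vertex of [1, 2, 4, 5, 7], which already need 3 colors among themselves, so 10 needs a new color (χ ≥ 4).
The coloring below uses 4 colors, so χ(G) = 4.
A valid 4-coloring: color 1: [10]; color 2: [2, 7]; color 3: [1, 4]; color 4: [5].

χ(G) = 4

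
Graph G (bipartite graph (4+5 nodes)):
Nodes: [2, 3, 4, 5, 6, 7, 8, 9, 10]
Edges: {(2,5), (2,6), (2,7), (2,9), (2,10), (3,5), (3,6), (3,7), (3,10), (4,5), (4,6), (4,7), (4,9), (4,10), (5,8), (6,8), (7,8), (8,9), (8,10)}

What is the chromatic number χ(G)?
Clique number ω(G) = 2 (lower bound: χ ≥ ω).
The graph is bipartite (no odd cycle), so 2 colors suffice: χ(G) = 2.
A valid 2-coloring: color 1: [2, 3, 4, 8]; color 2: [5, 6, 7, 9, 10].

χ(G) = 2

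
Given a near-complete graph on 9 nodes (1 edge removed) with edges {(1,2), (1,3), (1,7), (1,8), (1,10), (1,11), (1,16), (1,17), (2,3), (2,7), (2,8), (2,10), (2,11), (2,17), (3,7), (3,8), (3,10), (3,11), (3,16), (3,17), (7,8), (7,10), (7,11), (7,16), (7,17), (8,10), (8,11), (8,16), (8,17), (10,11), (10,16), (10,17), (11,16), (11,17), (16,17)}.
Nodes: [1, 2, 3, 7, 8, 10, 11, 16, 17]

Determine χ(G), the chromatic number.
Clique number ω(G) = 8 (lower bound: χ ≥ ω).
The clique on [1, 3, 7, 8, 10, 11, 16, 17] has size 8, forcing χ ≥ 8, and the coloring below uses 8 colors, so χ(G) = 8.
A valid 8-coloring: color 1: [10]; color 2: [3]; color 3: [7]; color 4: [17]; color 5: [11]; color 6: [1]; color 7: [8]; color 8: [2, 16].

χ(G) = 8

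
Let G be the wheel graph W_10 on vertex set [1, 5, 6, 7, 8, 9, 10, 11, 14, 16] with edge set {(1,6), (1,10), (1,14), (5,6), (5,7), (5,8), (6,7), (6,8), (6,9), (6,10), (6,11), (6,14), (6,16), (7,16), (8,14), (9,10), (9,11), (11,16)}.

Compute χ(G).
Clique number ω(G) = 3 (lower bound: χ ≥ ω).
Odd cycle [16, 11, 9, 10, 1, 14, 8, 5, 7] needs 3 colors (χ ≥ 3).
Vertex 6 is adjacent to every vertex of [1, 5, 7, 8, 9, 10, 11, 14, 16], which already need 3 colors among themselves, so 6 needs a new color (χ ≥ 4).
The coloring below uses 4 colors, so χ(G) = 4.
A valid 4-coloring: color 1: [6]; color 2: [1, 5, 9, 16]; color 3: [7, 10, 11, 14]; color 4: [8].

χ(G) = 4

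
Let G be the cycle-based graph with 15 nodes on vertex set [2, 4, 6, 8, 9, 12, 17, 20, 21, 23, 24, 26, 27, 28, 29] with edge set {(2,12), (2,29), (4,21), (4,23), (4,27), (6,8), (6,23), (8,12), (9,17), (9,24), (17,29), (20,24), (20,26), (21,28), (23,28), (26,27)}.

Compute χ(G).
χ(G) = 3

Clique number ω(G) = 2 (lower bound: χ ≥ ω).
Odd cycle [26, 27, 4, 23, 6, 8, 12, 2, 29, 17, 9, 24, 20] needs 3 colors (χ ≥ 3).
The coloring below uses 3 colors, so χ(G) = 3.
A valid 3-coloring: color 1: [4, 6, 12, 24, 26, 28, 29]; color 2: [2, 8, 17, 20, 21, 23, 27]; color 3: [9].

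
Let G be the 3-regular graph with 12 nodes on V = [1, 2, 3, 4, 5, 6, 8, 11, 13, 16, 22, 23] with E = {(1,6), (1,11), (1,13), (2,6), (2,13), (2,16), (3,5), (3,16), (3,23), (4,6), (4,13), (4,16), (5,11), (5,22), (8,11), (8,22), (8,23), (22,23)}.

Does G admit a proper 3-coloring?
A valid 3-coloring: color 1: [6, 11, 13, 16, 22]; color 2: [1, 2, 3, 4, 8]; color 3: [5, 23].
(χ(G) = 3 ≤ 3.)

Yes, G is 3-colorable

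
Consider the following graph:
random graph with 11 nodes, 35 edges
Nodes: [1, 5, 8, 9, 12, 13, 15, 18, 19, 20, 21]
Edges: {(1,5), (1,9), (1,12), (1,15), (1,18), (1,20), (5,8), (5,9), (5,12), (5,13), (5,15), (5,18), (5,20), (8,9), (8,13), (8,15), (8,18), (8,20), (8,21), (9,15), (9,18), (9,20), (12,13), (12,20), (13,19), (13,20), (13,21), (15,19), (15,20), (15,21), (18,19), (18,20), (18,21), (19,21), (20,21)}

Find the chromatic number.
χ(G) = 5

Clique number ω(G) = 5 (lower bound: χ ≥ ω).
The clique on [5, 8, 9, 18, 20] has size 5, forcing χ ≥ 5, and the coloring below uses 5 colors, so χ(G) = 5.
A valid 5-coloring: color 1: [19, 20]; color 2: [5, 21]; color 3: [13, 15, 18]; color 4: [1, 8]; color 5: [9, 12].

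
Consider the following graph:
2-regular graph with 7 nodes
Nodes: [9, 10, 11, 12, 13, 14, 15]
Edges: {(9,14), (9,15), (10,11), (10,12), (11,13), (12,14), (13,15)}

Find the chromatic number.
χ(G) = 3

Clique number ω(G) = 2 (lower bound: χ ≥ ω).
Odd cycle [14, 9, 15, 13, 11, 10, 12] needs 3 colors (χ ≥ 3).
The coloring below uses 3 colors, so χ(G) = 3.
A valid 3-coloring: color 1: [10, 14, 15]; color 2: [9, 11, 12]; color 3: [13].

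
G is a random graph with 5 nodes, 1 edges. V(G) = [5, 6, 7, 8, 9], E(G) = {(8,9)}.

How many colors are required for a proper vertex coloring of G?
Clique number ω(G) = 2 (lower bound: χ ≥ ω).
The graph is bipartite (no odd cycle), so 2 colors suffice: χ(G) = 2.
A valid 2-coloring: color 1: [5, 6, 7, 8]; color 2: [9].

χ(G) = 2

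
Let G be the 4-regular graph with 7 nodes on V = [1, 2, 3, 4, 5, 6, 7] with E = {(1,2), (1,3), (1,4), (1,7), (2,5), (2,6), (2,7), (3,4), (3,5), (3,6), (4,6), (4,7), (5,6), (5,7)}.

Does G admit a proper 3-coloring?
Suppose a proper 3-coloring c exists. The clique [1, 2, 7] takes 3 distinct colors; by symmetry let c(1) = 1, c(2) = 2, c(7) = 3.
- Vertex 4: neighbors [1, 7] already have colors [1, 3] ⇒ c(4) = 2.
- Vertex 3: neighbors [1, 4] already have colors [1, 2] ⇒ c(3) = 3.
- Vertex 5: neighbors [2, 3] already have colors [2, 3] ⇒ c(5) = 1.
- Vertex 6: neighbors [5, 2, 3] already have colors [1, 2, 3] — all 3 colors blocked. Contradiction.
The forced assignments end in a contradiction, so G has no proper 3-coloring (χ ≥ 4).

No, G is not 3-colorable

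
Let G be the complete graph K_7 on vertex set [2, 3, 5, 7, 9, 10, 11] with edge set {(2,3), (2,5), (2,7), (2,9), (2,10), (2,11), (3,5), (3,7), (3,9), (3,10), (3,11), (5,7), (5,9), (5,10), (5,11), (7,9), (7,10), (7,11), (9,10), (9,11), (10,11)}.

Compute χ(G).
Clique number ω(G) = 7 (lower bound: χ ≥ ω).
The clique on [2, 3, 5, 7, 9, 10, 11] has size 7, forcing χ ≥ 7, and the coloring below uses 7 colors, so χ(G) = 7.
A valid 7-coloring: color 1: [5]; color 2: [7]; color 3: [3]; color 4: [10]; color 5: [11]; color 6: [2]; color 7: [9].

χ(G) = 7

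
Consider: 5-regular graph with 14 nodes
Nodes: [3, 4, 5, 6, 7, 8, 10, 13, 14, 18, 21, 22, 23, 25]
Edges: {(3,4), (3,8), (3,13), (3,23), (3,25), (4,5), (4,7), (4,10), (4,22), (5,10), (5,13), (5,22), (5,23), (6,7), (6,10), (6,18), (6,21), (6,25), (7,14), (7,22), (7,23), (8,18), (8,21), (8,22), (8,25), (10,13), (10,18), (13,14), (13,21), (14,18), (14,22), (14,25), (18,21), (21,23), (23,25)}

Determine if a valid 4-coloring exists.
Yes, G is 4-colorable

A valid 4-coloring: color 1: [7, 13, 18, 25]; color 2: [3, 5, 14, 21]; color 3: [4, 6, 8, 23]; color 4: [10, 22].
(χ(G) = 4 ≤ 4.)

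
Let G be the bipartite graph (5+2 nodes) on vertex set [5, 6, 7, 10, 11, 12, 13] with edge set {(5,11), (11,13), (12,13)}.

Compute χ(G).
Clique number ω(G) = 2 (lower bound: χ ≥ ω).
The graph is bipartite (no odd cycle), so 2 colors suffice: χ(G) = 2.
A valid 2-coloring: color 1: [6, 7, 10, 11, 12]; color 2: [5, 13].

χ(G) = 2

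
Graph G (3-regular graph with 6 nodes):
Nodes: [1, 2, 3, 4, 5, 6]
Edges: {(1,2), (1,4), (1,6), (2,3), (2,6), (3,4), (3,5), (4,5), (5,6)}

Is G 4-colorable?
Yes, G is 4-colorable

A valid 4-coloring: color 1: [4, 6]; color 2: [1, 3]; color 3: [2, 5].
(χ(G) = 3 ≤ 4.)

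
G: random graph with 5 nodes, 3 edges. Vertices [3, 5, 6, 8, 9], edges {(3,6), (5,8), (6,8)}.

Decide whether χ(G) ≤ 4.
Yes, G is 4-colorable

A valid 4-coloring: color 1: [5, 6, 9]; color 2: [3, 8].
(χ(G) = 2 ≤ 4.)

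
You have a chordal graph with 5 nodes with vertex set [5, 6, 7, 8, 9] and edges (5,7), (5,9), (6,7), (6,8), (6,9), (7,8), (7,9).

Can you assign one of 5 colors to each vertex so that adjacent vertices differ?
A valid 5-coloring: color 1: [7]; color 2: [5, 6]; color 3: [8, 9].
(χ(G) = 3 ≤ 5.)

Yes, G is 5-colorable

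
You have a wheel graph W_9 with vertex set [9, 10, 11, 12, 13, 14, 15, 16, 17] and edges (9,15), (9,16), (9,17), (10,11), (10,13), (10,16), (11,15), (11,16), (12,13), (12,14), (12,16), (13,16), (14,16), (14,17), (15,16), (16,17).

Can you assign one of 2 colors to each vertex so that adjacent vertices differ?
The clique on vertices [9, 16, 17] has size 3 > 2, so it alone needs 3 colors.

No, G is not 2-colorable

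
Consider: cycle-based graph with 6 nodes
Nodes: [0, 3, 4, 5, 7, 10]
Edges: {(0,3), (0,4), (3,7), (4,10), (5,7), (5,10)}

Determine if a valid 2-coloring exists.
Yes, G is 2-colorable

A valid 2-coloring: color 1: [3, 4, 5]; color 2: [0, 7, 10].
(χ(G) = 2 ≤ 2.)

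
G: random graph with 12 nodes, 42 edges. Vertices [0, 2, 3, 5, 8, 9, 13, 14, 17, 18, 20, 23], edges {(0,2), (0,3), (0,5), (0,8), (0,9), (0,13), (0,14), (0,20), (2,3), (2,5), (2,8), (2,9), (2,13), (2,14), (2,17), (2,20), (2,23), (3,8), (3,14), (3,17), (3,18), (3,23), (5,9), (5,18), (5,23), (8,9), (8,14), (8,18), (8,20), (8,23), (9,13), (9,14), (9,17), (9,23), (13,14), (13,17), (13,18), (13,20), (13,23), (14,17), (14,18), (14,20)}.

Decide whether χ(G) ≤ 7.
Yes, G is 7-colorable

A valid 7-coloring: color 1: [2, 18]; color 2: [5, 14]; color 3: [3, 9, 20]; color 4: [8, 13]; color 5: [0, 17, 23].
(χ(G) = 5 ≤ 7.)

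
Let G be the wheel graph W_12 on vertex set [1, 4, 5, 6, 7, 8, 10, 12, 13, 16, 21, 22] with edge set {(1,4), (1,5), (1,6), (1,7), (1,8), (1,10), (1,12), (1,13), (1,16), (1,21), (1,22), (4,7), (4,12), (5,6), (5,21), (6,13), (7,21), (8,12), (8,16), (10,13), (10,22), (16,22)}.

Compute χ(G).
Clique number ω(G) = 3 (lower bound: χ ≥ ω).
Odd cycle [4, 12, 8, 16, 22, 10, 13, 6, 5, 21, 7] needs 3 colors (χ ≥ 3).
Vertex 1 is adjacent to every vertex of [4, 5, 6, 7, 8, 10, 12, 13, 16, 21, 22], which already need 3 colors among themselves, so 1 needs a new color (χ ≥ 4).
The coloring below uses 4 colors, so χ(G) = 4.
A valid 4-coloring: color 1: [1]; color 2: [4, 8, 13, 21, 22]; color 3: [6, 7, 10, 12, 16]; color 4: [5].

χ(G) = 4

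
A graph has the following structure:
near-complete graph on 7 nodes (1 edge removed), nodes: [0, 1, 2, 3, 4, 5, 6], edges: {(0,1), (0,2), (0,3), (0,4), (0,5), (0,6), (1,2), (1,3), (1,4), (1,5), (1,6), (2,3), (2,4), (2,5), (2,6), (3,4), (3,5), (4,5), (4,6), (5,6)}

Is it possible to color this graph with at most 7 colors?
Yes, G is 7-colorable

A valid 7-coloring: color 1: [0]; color 2: [2]; color 3: [1]; color 4: [5]; color 5: [4]; color 6: [3, 6].
(χ(G) = 6 ≤ 7.)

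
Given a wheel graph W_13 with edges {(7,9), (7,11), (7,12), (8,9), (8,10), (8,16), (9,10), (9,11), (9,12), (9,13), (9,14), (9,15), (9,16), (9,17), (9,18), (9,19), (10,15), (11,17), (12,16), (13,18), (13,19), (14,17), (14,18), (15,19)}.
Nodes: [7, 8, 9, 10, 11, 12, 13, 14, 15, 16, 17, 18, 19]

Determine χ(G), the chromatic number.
χ(G) = 3

Clique number ω(G) = 3 (lower bound: χ ≥ ω).
The clique on [7, 9, 11] has size 3, forcing χ ≥ 3, and the coloring below uses 3 colors, so χ(G) = 3.
A valid 3-coloring: color 1: [9]; color 2: [8, 11, 12, 13, 14, 15]; color 3: [7, 10, 16, 17, 18, 19].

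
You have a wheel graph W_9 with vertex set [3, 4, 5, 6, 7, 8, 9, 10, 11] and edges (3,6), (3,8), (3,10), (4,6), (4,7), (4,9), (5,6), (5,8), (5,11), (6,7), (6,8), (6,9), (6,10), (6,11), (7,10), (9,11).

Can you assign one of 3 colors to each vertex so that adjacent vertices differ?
Yes, G is 3-colorable

A valid 3-coloring: color 1: [6]; color 2: [4, 8, 10, 11]; color 3: [3, 5, 7, 9].
(χ(G) = 3 ≤ 3.)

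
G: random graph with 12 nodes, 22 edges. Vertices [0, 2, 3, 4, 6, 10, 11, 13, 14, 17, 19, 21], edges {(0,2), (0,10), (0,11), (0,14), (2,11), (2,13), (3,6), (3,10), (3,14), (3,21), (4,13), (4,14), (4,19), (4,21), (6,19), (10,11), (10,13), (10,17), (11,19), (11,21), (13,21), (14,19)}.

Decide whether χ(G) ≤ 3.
Yes, G is 3-colorable

A valid 3-coloring: color 1: [6, 11, 13, 14, 17]; color 2: [2, 10, 19, 21]; color 3: [0, 3, 4].
(χ(G) = 3 ≤ 3.)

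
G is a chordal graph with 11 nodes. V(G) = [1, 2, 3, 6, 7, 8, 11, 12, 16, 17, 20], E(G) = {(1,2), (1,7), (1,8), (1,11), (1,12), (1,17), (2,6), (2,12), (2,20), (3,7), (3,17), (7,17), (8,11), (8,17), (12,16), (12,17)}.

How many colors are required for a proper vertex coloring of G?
Clique number ω(G) = 3 (lower bound: χ ≥ ω).
The clique on [1, 8, 17] has size 3, forcing χ ≥ 3, and the coloring below uses 3 colors, so χ(G) = 3.
A valid 3-coloring: color 1: [1, 3, 6, 16, 20]; color 2: [2, 11, 17]; color 3: [7, 8, 12].

χ(G) = 3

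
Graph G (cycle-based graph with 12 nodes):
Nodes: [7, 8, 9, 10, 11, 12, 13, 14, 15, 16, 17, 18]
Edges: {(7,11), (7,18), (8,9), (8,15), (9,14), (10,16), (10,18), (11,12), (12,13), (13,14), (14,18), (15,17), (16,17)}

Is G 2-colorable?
Yes, G is 2-colorable

A valid 2-coloring: color 1: [9, 11, 13, 15, 16, 18]; color 2: [7, 8, 10, 12, 14, 17].
(χ(G) = 2 ≤ 2.)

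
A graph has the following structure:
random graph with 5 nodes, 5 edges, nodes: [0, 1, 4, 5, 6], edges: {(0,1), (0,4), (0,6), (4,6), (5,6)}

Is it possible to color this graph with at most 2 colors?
The clique on vertices [0, 4, 6] has size 3 > 2, so it alone needs 3 colors.

No, G is not 2-colorable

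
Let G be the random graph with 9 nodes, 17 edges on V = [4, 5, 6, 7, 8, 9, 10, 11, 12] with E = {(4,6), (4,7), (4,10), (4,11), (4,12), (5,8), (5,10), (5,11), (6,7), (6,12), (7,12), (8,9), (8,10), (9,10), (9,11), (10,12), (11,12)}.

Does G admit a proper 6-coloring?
Yes, G is 6-colorable

A valid 6-coloring: color 1: [7, 10, 11]; color 2: [8, 12]; color 3: [4, 5, 9]; color 4: [6].
(χ(G) = 4 ≤ 6.)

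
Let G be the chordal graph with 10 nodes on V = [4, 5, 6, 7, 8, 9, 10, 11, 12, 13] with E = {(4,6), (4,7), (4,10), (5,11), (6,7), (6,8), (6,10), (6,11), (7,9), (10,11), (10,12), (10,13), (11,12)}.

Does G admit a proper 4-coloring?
Yes, G is 4-colorable

A valid 4-coloring: color 1: [5, 6, 9, 12, 13]; color 2: [7, 8, 10]; color 3: [4, 11].
(χ(G) = 3 ≤ 4.)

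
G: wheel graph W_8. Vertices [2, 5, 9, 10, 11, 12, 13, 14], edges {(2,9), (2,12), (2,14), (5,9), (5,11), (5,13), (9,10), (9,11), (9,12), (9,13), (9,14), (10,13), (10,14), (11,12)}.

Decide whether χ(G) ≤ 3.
Odd cycle [5, 11, 12, 2, 14, 10, 13] needs 3 colors (χ ≥ 3).
Vertex 9 is adjacent to every vertex of [2, 5, 10, 11, 12, 13, 14], which already need 3 colors among themselves, so 9 needs a new color (χ ≥ 4).
Hence χ(G) ≥ 4 > 3, so no proper 3-coloring exists.

No, G is not 3-colorable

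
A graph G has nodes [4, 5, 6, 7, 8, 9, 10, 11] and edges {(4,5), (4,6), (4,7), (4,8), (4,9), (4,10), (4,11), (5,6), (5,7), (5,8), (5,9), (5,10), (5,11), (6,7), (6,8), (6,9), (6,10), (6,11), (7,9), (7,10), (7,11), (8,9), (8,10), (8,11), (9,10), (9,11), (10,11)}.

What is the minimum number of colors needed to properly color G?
Clique number ω(G) = 7 (lower bound: χ ≥ ω).
The clique on [4, 5, 6, 8, 9, 10, 11] has size 7, forcing χ ≥ 7, and the coloring below uses 7 colors, so χ(G) = 7.
A valid 7-coloring: color 1: [10]; color 2: [5]; color 3: [11]; color 4: [4]; color 5: [9]; color 6: [6]; color 7: [7, 8].

χ(G) = 7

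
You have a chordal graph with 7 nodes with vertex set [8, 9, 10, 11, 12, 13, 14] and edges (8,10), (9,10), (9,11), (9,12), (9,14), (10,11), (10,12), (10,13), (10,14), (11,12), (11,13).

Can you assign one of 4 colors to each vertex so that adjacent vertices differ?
Yes, G is 4-colorable

A valid 4-coloring: color 1: [10]; color 2: [8, 11, 14]; color 3: [9, 13]; color 4: [12].
(χ(G) = 4 ≤ 4.)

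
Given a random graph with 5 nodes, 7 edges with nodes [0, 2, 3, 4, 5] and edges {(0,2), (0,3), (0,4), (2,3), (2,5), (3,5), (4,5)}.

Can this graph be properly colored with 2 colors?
The clique on vertices [0, 2, 3] has size 3 > 2, so it alone needs 3 colors.

No, G is not 2-colorable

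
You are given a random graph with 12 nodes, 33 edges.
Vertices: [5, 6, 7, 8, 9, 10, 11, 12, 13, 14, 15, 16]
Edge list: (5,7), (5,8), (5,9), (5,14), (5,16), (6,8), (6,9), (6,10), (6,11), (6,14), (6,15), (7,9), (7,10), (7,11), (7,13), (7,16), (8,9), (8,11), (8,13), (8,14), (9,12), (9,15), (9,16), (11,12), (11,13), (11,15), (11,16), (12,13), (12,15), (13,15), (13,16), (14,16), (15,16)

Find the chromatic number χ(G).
Clique number ω(G) = 4 (lower bound: χ ≥ ω).
The clique on [5, 7, 9, 16] has size 4, forcing χ ≥ 4, and the coloring below uses 4 colors, so χ(G) = 4.
A valid 4-coloring: color 1: [5, 10, 11]; color 2: [6, 12, 16]; color 3: [7, 8, 15]; color 4: [9, 13, 14].

χ(G) = 4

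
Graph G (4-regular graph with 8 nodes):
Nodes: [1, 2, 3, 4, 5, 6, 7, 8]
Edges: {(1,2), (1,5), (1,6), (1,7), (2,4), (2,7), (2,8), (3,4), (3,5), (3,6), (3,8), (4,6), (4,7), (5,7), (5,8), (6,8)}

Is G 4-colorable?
Yes, G is 4-colorable

A valid 4-coloring: color 1: [3, 7]; color 2: [1, 4, 8]; color 3: [2, 5, 6].
(χ(G) = 3 ≤ 4.)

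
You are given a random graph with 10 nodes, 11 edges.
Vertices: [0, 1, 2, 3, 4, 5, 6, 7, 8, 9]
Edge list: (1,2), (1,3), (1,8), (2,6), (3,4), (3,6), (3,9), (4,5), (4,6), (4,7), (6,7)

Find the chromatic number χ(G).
χ(G) = 3

Clique number ω(G) = 3 (lower bound: χ ≥ ω).
The clique on [3, 4, 6] has size 3, forcing χ ≥ 3, and the coloring below uses 3 colors, so χ(G) = 3.
A valid 3-coloring: color 1: [0, 1, 4, 9]; color 2: [2, 3, 5, 7, 8]; color 3: [6].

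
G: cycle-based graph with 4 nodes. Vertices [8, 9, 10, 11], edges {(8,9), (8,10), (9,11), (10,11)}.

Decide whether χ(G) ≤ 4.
Yes, G is 4-colorable

A valid 4-coloring: color 1: [9, 10]; color 2: [8, 11].
(χ(G) = 2 ≤ 4.)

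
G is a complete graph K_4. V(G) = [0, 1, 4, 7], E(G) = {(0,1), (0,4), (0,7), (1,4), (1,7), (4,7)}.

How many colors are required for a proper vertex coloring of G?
Clique number ω(G) = 4 (lower bound: χ ≥ ω).
The clique on [0, 1, 4, 7] has size 4, forcing χ ≥ 4, and the coloring below uses 4 colors, so χ(G) = 4.
A valid 4-coloring: color 1: [4]; color 2: [7]; color 3: [0]; color 4: [1].

χ(G) = 4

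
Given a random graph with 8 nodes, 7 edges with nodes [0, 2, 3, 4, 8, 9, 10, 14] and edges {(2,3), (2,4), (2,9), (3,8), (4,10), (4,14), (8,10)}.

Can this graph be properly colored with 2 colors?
Odd cycle [3, 8, 10, 4, 2] needs 3 colors (χ ≥ 3).
Hence χ(G) ≥ 3 > 2, so no proper 2-coloring exists.

No, G is not 2-colorable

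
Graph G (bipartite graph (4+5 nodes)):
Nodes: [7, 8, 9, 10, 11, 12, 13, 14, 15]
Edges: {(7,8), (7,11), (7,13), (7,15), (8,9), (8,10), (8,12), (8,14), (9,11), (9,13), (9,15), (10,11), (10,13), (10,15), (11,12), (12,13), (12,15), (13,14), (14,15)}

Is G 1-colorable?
Edge (7,8) forces its endpoints to differ, so 1 color is not enough.

No, G is not 1-colorable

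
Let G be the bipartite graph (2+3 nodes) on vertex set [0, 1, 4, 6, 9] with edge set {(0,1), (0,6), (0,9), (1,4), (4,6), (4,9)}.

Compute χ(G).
Clique number ω(G) = 2 (lower bound: χ ≥ ω).
The graph is bipartite (no odd cycle), so 2 colors suffice: χ(G) = 2.
A valid 2-coloring: color 1: [0, 4]; color 2: [1, 6, 9].

χ(G) = 2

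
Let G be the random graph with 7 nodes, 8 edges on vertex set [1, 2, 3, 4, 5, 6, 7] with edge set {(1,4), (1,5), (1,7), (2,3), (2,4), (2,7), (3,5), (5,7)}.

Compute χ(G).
Clique number ω(G) = 3 (lower bound: χ ≥ ω).
The clique on [1, 5, 7] has size 3, forcing χ ≥ 3, and the coloring below uses 3 colors, so χ(G) = 3.
A valid 3-coloring: color 1: [1, 2, 6]; color 2: [3, 4, 7]; color 3: [5].

χ(G) = 3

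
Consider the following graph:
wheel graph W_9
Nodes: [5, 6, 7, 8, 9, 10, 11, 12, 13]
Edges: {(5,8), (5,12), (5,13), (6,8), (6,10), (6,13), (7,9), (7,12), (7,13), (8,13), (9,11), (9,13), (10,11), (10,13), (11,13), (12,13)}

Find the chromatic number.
Clique number ω(G) = 3 (lower bound: χ ≥ ω).
The clique on [5, 8, 13] has size 3, forcing χ ≥ 3, and the coloring below uses 3 colors, so χ(G) = 3.
A valid 3-coloring: color 1: [13]; color 2: [5, 6, 7, 11]; color 3: [8, 9, 10, 12].

χ(G) = 3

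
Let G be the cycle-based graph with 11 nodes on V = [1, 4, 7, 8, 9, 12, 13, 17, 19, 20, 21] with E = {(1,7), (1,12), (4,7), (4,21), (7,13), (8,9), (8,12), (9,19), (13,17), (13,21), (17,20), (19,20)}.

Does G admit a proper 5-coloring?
A valid 5-coloring: color 1: [1, 4, 8, 13, 19]; color 2: [7, 9, 12, 17, 21]; color 3: [20].
(χ(G) = 3 ≤ 5.)

Yes, G is 5-colorable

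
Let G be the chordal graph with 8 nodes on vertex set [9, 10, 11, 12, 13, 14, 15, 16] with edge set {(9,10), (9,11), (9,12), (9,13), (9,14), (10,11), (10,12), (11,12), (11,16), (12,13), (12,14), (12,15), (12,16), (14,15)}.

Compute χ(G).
χ(G) = 4

Clique number ω(G) = 4 (lower bound: χ ≥ ω).
The clique on [9, 10, 11, 12] has size 4, forcing χ ≥ 4, and the coloring below uses 4 colors, so χ(G) = 4.
A valid 4-coloring: color 1: [12]; color 2: [9, 15, 16]; color 3: [11, 13, 14]; color 4: [10].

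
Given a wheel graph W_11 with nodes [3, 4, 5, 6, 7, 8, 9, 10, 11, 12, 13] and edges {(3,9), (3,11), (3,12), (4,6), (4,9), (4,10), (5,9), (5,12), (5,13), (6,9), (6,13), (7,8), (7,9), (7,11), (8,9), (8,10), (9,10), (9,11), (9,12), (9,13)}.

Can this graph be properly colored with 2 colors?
The clique on vertices [3, 9, 11] has size 3 > 2, so it alone needs 3 colors.

No, G is not 2-colorable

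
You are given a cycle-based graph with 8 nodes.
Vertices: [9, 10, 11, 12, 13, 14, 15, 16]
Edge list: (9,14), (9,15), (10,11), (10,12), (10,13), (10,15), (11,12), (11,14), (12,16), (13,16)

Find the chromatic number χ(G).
χ(G) = 3

Clique number ω(G) = 3 (lower bound: χ ≥ ω).
The clique on [10, 11, 12] has size 3, forcing χ ≥ 3, and the coloring below uses 3 colors, so χ(G) = 3.
A valid 3-coloring: color 1: [10, 14, 16]; color 2: [9, 11, 13]; color 3: [12, 15].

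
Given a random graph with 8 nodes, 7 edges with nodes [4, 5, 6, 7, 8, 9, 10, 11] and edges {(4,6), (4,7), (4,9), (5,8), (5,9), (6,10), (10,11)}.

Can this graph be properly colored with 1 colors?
No, G is not 1-colorable

Edge (4,9) forces its endpoints to differ, so 1 color is not enough.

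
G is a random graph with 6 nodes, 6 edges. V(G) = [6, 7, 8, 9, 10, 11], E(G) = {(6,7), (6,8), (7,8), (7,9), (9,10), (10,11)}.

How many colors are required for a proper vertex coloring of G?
χ(G) = 3

Clique number ω(G) = 3 (lower bound: χ ≥ ω).
The clique on [6, 7, 8] has size 3, forcing χ ≥ 3, and the coloring below uses 3 colors, so χ(G) = 3.
A valid 3-coloring: color 1: [7, 10]; color 2: [8, 9, 11]; color 3: [6].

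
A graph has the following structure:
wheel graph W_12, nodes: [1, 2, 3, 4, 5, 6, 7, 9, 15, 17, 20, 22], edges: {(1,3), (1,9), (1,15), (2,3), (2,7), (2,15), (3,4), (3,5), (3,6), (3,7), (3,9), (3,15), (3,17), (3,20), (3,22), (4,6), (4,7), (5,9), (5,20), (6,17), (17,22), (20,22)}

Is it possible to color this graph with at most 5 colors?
Yes, G is 5-colorable

A valid 5-coloring: color 1: [3]; color 2: [5, 6, 7, 15, 22]; color 3: [2, 4, 9, 17, 20]; color 4: [1].
(χ(G) = 4 ≤ 5.)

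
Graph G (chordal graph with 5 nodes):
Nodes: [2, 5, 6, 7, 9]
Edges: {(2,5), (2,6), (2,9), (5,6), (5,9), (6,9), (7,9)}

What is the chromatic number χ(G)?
Clique number ω(G) = 4 (lower bound: χ ≥ ω).
The clique on [2, 5, 6, 9] has size 4, forcing χ ≥ 4, and the coloring below uses 4 colors, so χ(G) = 4.
A valid 4-coloring: color 1: [9]; color 2: [2, 7]; color 3: [5]; color 4: [6].

χ(G) = 4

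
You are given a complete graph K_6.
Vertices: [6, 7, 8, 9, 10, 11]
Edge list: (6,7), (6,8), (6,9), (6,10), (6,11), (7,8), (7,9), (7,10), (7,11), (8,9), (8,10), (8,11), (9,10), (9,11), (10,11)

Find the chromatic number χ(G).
Clique number ω(G) = 6 (lower bound: χ ≥ ω).
The clique on [6, 7, 8, 9, 10, 11] has size 6, forcing χ ≥ 6, and the coloring below uses 6 colors, so χ(G) = 6.
A valid 6-coloring: color 1: [10]; color 2: [9]; color 3: [6]; color 4: [7]; color 5: [11]; color 6: [8].

χ(G) = 6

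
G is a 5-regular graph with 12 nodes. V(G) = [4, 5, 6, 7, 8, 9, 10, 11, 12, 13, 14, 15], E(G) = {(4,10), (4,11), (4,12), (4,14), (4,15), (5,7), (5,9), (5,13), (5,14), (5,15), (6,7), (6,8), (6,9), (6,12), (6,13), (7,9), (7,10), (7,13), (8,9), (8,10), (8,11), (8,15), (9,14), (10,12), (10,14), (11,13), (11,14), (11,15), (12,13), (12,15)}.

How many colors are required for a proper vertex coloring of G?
χ(G) = 4

Clique number ω(G) = 3 (lower bound: χ ≥ ω).
Odd cycle [15, 11, 14, 10, 12] needs 3 colors (χ ≥ 3).
Vertex 4 is adjacent to every vertex of [10, 11, 12, 14, 15], which already need 3 colors among themselves, so 4 needs a new color (χ ≥ 4).
The coloring below uses 4 colors, so χ(G) = 4.
A valid 4-coloring: color 1: [5, 6, 10, 11]; color 2: [13, 14, 15]; color 3: [4, 9]; color 4: [7, 8, 12].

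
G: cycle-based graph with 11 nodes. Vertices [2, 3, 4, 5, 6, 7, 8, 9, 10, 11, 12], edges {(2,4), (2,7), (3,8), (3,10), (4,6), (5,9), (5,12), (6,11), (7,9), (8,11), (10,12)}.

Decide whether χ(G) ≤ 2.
No, G is not 2-colorable

Odd cycle [7, 9, 5, 12, 10, 3, 8, 11, 6, 4, 2] needs 3 colors (χ ≥ 3).
Hence χ(G) ≥ 3 > 2, so no proper 2-coloring exists.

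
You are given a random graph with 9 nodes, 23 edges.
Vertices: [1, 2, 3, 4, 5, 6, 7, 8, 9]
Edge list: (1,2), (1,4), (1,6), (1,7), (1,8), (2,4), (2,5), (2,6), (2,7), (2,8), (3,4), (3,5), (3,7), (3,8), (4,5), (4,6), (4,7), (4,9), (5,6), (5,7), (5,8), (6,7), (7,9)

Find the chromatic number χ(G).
χ(G) = 5

Clique number ω(G) = 5 (lower bound: χ ≥ ω).
The clique on [1, 2, 4, 6, 7] has size 5, forcing χ ≥ 5, and the coloring below uses 5 colors, so χ(G) = 5.
A valid 5-coloring: color 1: [7, 8]; color 2: [4]; color 3: [1, 5, 9]; color 4: [2, 3]; color 5: [6].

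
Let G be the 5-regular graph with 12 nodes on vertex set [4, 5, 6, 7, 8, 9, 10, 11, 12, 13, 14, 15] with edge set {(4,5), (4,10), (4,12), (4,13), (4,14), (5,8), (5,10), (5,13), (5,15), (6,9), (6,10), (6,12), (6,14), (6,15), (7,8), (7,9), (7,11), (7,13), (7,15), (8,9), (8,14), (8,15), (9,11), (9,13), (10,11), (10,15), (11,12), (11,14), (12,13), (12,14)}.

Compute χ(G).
χ(G) = 4

Clique number ω(G) = 3 (lower bound: χ ≥ ω).
Suppose a proper 3-coloring c exists. The clique [4, 5, 10] takes 3 distinct colors; by symmetry let c(4) = 1, c(5) = 2, c(10) = 3.
- Vertex 13: neighbors [4, 5] already have colors [1, 2] ⇒ c(13) = 3.
- Vertex 12: neighbors [4, 13] already have colors [1, 3] ⇒ c(12) = 2.
- Vertex 6: neighbors [12, 10] already have colors [2, 3] ⇒ c(6) = 1.
- Vertex 15: neighbors [6, 5, 10] already have colors [1, 2, 3] — all 3 colors blocked. Contradiction.
The forced assignments end in a contradiction, so G has no proper 3-coloring (χ ≥ 4).
The coloring below uses 4 colors, so χ(G) = 4.
A valid 4-coloring: color 1: [4, 9, 15]; color 2: [8, 10, 12]; color 3: [5, 7, 14]; color 4: [6, 11, 13].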